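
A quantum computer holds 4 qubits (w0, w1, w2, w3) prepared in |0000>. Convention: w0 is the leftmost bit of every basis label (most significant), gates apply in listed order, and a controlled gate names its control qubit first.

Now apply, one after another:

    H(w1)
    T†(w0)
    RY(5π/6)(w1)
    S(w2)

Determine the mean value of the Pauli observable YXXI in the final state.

In the final state, YXXI has expectation 0.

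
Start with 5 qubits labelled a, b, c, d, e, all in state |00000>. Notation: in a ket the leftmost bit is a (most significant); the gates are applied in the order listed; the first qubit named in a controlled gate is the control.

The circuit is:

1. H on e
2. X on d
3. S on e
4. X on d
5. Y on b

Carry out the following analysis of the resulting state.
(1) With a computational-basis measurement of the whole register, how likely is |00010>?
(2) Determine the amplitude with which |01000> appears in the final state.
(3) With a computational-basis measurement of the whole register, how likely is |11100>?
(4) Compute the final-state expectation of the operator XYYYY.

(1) A full measurement returns |00010> with probability 0.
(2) |01000> carries amplitude sqrt(2)*I/2 in the final state.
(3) A full measurement returns |11100> with probability 0.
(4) The observable XYYYY averages to 0.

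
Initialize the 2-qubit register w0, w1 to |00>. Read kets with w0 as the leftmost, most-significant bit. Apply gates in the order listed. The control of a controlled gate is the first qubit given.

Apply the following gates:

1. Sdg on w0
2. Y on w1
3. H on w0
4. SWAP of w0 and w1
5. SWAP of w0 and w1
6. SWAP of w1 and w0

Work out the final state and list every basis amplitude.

The final amplitudes are 0 on |00>, 0 on |01>, sqrt(2)*I/2 on |10>, sqrt(2)*I/2 on |11>. Key observation: the block from step 4 through step 5 cancels to the identity and can be dropped.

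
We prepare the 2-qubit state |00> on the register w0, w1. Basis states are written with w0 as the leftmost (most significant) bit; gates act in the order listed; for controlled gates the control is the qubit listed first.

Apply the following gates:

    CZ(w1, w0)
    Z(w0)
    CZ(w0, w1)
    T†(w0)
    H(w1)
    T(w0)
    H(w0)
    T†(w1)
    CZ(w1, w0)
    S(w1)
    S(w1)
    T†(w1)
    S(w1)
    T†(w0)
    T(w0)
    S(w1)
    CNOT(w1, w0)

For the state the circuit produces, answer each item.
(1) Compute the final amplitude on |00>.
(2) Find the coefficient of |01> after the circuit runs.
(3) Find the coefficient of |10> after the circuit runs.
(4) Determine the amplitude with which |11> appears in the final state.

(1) |00> carries amplitude 1/2 in the final state.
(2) The amplitude on |01> is I/2.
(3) The final state's coefficient on |10> equals 1/2.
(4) The final state's coefficient on |11> equals -I/2.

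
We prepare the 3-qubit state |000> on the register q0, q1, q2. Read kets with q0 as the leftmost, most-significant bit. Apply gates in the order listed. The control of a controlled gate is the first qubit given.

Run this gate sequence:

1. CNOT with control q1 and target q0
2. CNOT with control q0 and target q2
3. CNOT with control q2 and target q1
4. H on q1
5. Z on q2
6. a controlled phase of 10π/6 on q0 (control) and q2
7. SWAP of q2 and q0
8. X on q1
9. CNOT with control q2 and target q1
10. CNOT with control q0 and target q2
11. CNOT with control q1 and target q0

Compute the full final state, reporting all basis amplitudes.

The resulting statevector has amplitude sqrt(2)/2 on |000>, sqrt(2)/2 on |110>, and 0 on every other basis state.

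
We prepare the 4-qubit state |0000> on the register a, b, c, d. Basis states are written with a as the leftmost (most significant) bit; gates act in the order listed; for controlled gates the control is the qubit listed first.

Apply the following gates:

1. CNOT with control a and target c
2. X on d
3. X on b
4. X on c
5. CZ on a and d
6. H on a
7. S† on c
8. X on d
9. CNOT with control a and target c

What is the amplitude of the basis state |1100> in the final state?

The amplitude on |1100> is -sqrt(2)*I/2.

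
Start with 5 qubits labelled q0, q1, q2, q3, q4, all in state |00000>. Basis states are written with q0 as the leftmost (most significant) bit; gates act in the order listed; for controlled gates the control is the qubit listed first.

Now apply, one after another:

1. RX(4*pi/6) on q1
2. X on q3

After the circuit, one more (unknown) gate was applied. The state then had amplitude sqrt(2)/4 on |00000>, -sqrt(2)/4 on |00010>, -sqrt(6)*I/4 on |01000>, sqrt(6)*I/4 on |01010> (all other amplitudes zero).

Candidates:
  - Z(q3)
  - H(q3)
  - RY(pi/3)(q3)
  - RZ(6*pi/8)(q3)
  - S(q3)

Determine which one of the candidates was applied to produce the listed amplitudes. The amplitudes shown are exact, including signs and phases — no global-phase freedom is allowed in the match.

It was H(q3) that produced the state shown.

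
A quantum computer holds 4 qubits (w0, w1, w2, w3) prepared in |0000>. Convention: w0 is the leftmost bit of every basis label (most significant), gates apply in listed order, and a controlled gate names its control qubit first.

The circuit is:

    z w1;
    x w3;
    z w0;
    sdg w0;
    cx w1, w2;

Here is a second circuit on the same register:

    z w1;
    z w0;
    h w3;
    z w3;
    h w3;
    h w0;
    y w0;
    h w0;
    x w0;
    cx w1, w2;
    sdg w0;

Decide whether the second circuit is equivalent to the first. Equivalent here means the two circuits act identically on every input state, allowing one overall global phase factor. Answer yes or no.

No, they are not equivalent — no single phase factor reconciles the two unitaries.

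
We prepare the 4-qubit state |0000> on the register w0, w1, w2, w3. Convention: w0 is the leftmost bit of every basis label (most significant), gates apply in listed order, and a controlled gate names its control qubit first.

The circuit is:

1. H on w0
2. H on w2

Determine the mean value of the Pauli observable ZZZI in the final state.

The observable ZZZI averages to 0.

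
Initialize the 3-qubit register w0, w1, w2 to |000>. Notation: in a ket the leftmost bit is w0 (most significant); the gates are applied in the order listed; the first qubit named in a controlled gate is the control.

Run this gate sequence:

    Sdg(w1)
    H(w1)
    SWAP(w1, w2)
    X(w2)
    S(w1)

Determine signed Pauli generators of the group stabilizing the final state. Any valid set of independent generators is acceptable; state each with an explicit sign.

The stabilizer group can be generated by +IIX, +ZII, +IZI, among other valid generating sets.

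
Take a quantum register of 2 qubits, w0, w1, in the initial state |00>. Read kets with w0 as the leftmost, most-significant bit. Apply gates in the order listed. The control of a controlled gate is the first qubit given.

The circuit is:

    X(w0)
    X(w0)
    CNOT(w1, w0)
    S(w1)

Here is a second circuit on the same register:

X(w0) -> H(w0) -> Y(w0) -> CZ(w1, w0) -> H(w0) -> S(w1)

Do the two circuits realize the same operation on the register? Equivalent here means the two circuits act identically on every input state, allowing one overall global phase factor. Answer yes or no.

No: there is an input state on which the two circuits produce genuinely different outputs (not merely differing by a phase).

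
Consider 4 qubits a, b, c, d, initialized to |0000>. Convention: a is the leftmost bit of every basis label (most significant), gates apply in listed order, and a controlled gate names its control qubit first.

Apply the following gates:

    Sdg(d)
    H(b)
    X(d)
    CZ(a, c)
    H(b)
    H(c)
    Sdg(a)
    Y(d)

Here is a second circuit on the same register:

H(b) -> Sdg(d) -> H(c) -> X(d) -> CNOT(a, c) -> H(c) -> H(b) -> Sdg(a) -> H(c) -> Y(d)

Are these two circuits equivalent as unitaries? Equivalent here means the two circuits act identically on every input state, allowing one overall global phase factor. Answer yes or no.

Yes, they are equivalent — the unitaries differ by at most a global phase.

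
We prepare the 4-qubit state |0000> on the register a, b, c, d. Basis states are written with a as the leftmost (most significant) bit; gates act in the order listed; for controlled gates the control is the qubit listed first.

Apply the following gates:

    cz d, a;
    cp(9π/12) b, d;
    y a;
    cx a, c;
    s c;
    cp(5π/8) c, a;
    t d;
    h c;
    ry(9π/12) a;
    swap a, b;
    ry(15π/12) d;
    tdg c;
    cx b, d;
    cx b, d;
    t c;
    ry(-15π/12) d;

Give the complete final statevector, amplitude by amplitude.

After the circuit, the state carries amplitude sqrt(2*sqrt(2) + 4)*exp(5*I*pi/8)/4 on |0000>, -sqrt(2*sqrt(2) + 4)*exp(5*I*pi/8)/4 on |0010>, -sqrt(4 - 2*sqrt(2))*exp(5*I*pi/8)/4 on |0100>, sqrt(4 - 2*sqrt(2))*exp(5*I*pi/8)/4 on |0110>, and 0 on every other basis state. Key observation: gates 11-16 undo each other exactly, leaving only the rest of the circuit to track.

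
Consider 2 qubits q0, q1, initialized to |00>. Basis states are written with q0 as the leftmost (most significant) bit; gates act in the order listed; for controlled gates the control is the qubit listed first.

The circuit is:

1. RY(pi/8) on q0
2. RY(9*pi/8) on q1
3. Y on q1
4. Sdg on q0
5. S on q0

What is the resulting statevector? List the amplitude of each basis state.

The resulting statevector has amplitude I*(-2 - sqrt(sqrt(2) + 2))/4 on |00>, -I*sqrt(2 - sqrt(2))/4 on |01>, -I*sqrt(2 - sqrt(2))/4 on |10>, I*(-2 + sqrt(sqrt(2) + 2))/4 on |11>.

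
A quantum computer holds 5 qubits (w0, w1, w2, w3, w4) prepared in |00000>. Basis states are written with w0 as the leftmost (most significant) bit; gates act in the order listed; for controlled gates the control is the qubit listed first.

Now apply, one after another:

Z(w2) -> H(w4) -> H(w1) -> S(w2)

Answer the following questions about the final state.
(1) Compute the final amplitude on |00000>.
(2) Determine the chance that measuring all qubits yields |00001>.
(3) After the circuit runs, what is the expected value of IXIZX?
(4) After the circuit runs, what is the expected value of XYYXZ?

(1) |00000> carries amplitude 1/2 in the final state.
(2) Outcome |00001> occurs with probability 1/4.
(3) The expectation value of IXIZX is 1.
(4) The observable XYYXZ averages to 0.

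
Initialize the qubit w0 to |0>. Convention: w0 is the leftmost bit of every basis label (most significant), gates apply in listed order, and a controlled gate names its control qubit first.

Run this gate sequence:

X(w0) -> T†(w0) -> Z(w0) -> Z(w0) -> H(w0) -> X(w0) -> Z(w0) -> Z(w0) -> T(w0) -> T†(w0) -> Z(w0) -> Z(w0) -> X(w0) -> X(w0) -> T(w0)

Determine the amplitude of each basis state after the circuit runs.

After the circuit, the state carries amplitude sqrt(2)*exp(3*I*pi/4)/2 on |0>, sqrt(2)/2 on |1>.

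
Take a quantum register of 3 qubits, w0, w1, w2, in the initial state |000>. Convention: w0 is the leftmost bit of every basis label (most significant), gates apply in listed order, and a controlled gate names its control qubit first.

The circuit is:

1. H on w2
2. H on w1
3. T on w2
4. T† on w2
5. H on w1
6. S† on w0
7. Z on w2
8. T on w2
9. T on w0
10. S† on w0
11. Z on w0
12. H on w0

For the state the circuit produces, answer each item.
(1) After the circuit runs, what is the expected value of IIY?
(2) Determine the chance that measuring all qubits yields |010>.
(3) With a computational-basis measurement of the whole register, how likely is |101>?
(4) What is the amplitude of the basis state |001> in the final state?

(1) The expectation value of IIY is -sqrt(2)/2. Key observation: steps 2-5 multiply out to the identity, so the circuit reduces to the remaining gates.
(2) A full measurement returns |010> with probability 0.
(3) Outcome |101> occurs with probability 1/4.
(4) The final state's coefficient on |001> equals -exp(I*pi/4)/2.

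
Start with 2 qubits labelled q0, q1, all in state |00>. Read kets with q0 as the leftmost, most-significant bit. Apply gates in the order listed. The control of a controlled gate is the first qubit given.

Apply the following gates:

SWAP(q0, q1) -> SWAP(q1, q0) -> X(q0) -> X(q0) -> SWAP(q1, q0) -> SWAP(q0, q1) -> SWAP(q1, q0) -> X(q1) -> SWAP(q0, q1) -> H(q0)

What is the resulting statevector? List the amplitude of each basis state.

The final amplitudes are sqrt(2)/2 on |00>, 0 on |01>, -sqrt(2)/2 on |10>, 0 on |11>. Key observation: the block from step 1 through step 6 cancels to the identity and can be dropped.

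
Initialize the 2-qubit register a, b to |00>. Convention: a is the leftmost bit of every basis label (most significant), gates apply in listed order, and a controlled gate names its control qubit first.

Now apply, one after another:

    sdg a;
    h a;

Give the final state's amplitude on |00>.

|00> carries amplitude sqrt(2)/2 in the final state.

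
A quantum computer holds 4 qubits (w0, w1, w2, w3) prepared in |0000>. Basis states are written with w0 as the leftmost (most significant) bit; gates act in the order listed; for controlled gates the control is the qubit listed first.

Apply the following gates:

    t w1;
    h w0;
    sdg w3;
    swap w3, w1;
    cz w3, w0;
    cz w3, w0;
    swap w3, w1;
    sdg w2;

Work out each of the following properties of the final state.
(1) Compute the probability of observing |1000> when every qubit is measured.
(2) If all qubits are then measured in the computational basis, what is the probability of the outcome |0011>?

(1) A full measurement returns |1000> with probability 1/2. Key observation: steps 4-7 multiply out to the identity, so the circuit reduces to the remaining gates.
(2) A full measurement returns |0011> with probability 0.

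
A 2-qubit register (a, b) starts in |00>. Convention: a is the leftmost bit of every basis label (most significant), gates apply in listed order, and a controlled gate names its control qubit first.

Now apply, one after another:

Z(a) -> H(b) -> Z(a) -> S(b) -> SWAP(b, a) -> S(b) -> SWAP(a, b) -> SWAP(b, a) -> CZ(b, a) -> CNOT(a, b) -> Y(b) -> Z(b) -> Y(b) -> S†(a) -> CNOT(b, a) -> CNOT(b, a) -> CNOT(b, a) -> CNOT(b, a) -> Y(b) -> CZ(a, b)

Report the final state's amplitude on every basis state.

The resulting statevector has amplitude 0 on |00>, -sqrt(2)*I/2 on |01>, -sqrt(2)*I/2 on |10>, 0 on |11>. Key observation: the block from step 15 through step 18 cancels to the identity and can be dropped.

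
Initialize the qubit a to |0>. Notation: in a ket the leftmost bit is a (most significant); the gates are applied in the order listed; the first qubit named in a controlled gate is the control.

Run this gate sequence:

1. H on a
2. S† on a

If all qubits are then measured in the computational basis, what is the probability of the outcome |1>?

The probability of measuring |1> is 1/2.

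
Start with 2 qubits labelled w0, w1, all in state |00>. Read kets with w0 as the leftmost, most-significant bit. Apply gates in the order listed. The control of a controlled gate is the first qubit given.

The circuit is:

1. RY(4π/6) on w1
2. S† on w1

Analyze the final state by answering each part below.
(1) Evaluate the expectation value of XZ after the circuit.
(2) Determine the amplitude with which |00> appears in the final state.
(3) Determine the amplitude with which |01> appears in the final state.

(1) The expectation value of XZ is 0.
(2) The amplitude on |00> is 1/2.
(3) The amplitude on |01> is -sqrt(3)*I/2.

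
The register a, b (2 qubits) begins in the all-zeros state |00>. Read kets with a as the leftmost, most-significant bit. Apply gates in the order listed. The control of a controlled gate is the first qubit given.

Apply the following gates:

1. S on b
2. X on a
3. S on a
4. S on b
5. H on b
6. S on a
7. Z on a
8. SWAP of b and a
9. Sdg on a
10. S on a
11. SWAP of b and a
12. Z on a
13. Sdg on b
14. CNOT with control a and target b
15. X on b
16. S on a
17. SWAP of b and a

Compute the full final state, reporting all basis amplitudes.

After the circuit, the state carries amplitude 0 on |00>, -sqrt(2)*I/2 on |01>, 0 on |10>, -sqrt(2)/2 on |11>. Key observation: the block from step 7 through step 12 cancels to the identity and can be dropped.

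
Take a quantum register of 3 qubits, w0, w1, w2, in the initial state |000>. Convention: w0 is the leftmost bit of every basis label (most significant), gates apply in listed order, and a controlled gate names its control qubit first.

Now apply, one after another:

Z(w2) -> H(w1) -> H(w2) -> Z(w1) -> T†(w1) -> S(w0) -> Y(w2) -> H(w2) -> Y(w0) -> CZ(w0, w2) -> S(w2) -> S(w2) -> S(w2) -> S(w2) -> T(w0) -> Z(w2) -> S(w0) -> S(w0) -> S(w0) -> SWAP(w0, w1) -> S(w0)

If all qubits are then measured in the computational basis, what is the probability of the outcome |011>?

A full measurement returns |011> with probability 1/2. Key observation: the block from step 11 through step 14 cancels to the identity and can be dropped.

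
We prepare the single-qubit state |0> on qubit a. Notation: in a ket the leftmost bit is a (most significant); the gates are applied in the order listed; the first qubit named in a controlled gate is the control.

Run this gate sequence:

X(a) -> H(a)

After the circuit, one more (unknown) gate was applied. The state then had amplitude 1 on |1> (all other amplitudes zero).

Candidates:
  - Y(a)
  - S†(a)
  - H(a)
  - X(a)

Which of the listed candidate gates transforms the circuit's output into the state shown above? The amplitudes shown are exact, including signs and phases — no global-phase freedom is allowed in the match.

It was H(a) that produced the state shown.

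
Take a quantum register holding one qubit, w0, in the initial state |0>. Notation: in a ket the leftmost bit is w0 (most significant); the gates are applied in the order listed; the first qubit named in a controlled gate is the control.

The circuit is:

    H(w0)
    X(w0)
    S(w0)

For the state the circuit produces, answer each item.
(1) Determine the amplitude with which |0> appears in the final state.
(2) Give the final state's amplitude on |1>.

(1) The final state's coefficient on |0> equals sqrt(2)/2.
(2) The final state's coefficient on |1> equals sqrt(2)*I/2.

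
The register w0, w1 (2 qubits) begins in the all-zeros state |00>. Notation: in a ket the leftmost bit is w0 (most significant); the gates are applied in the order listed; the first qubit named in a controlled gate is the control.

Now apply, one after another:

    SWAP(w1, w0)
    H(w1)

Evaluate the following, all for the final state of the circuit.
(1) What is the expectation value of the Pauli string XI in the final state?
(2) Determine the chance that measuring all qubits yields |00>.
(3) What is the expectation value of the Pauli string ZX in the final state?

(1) The observable XI averages to 0.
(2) The probability of measuring |00> is 1/2.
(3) The expectation value of ZX is 1.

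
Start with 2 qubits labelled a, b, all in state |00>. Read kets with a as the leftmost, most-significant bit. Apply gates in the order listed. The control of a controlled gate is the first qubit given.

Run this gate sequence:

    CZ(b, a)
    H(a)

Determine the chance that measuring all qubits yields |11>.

The probability of measuring |11> is 0.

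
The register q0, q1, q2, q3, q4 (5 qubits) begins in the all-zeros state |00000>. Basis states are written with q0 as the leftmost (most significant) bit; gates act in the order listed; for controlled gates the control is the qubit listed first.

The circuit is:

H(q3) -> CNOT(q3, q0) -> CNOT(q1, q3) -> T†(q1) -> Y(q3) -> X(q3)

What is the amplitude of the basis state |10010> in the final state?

|10010> carries amplitude -sqrt(2)*I/2 in the final state.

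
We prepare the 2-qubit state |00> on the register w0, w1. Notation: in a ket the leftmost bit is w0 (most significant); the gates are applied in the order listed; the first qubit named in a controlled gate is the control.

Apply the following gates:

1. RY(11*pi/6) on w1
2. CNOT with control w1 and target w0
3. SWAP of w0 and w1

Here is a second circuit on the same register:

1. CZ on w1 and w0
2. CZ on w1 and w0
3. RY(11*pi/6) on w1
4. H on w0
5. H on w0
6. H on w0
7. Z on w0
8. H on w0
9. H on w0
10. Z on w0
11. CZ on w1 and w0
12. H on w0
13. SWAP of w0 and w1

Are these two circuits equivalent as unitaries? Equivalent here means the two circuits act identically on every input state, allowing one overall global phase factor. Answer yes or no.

Yes — the two circuits implement the same unitary up to a global phase.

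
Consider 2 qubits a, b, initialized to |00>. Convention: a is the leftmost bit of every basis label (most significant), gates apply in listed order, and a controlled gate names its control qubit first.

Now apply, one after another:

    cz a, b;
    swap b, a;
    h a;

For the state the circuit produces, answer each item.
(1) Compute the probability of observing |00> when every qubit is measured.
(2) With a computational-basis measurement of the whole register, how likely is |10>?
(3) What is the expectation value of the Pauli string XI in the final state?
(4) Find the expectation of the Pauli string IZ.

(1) A full measurement returns |00> with probability 1/2.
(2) The probability of measuring |10> is 1/2.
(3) In the final state, XI has expectation 1.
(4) The observable IZ averages to 1.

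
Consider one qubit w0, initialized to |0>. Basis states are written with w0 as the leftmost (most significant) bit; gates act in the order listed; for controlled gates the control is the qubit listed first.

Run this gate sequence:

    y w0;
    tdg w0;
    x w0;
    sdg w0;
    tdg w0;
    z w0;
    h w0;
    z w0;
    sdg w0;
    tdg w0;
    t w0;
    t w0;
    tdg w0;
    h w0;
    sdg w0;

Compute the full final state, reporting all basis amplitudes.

The resulting statevector has amplitude (1 - I)*exp(3*I*pi/4)/2 on |0>, (-1 + I)*exp(3*I*pi/4)/2 on |1>.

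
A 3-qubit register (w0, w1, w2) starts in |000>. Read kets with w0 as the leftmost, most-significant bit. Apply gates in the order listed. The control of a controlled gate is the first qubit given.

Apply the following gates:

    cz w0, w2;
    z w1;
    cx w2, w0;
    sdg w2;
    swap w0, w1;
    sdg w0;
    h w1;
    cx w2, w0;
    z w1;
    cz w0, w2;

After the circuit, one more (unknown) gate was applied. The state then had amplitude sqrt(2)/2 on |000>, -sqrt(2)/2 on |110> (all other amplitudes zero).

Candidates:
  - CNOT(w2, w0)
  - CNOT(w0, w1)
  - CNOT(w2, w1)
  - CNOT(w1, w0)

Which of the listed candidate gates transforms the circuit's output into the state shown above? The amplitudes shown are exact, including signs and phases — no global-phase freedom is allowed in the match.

The applied gate was CNOT(w1, w0).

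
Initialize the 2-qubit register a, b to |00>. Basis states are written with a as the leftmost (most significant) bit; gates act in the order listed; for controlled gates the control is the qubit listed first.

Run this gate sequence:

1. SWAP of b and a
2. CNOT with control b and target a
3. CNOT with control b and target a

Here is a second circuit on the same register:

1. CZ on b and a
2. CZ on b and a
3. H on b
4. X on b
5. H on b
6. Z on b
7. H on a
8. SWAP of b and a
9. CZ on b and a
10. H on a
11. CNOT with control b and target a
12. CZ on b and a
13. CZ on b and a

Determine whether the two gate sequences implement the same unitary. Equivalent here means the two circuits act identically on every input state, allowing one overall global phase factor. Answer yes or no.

No — the two circuits implement different unitaries, even allowing a global phase.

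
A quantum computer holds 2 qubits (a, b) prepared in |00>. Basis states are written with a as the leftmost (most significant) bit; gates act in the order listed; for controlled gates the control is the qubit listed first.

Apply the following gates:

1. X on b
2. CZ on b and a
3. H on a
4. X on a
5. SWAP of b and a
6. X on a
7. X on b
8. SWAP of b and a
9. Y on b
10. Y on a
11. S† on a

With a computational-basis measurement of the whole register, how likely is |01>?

Outcome |01> occurs with probability 1/2.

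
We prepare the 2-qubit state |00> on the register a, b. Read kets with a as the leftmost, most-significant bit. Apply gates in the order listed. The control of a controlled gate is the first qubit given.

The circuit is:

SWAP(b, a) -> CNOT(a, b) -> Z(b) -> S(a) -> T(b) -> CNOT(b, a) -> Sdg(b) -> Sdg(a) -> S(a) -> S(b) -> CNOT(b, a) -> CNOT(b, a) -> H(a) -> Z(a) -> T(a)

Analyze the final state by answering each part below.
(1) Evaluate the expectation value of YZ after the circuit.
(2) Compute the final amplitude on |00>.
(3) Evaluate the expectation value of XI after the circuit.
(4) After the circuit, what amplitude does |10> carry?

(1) In the final state, YZ has expectation -sqrt(2)/2. Key observation: gates 6-11 undo each other exactly, leaving only the rest of the circuit to track.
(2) The final state's coefficient on |00> equals sqrt(2)/2.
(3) The expectation value of XI is -sqrt(2)/2.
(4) The amplitude on |10> is -sqrt(2)*exp(I*pi/4)/2.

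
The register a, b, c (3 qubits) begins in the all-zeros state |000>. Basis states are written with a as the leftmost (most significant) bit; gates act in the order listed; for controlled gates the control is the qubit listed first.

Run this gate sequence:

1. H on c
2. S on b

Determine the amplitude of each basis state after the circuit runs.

After the circuit, the state carries amplitude sqrt(2)/2 on |000>, sqrt(2)/2 on |001>, and 0 on every other basis state.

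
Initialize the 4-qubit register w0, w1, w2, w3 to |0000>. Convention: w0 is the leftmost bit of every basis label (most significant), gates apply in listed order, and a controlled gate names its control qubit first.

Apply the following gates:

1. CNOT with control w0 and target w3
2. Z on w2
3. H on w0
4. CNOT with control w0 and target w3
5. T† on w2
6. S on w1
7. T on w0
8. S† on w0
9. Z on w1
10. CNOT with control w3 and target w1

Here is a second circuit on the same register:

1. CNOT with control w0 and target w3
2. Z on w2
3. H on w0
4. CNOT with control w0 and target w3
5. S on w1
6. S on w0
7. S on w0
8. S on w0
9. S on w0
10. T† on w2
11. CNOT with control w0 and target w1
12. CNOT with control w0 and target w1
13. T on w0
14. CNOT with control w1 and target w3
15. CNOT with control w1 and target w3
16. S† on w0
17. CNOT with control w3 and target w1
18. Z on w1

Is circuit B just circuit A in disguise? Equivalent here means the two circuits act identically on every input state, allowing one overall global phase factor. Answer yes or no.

No — the two circuits implement different unitaries, even allowing a global phase.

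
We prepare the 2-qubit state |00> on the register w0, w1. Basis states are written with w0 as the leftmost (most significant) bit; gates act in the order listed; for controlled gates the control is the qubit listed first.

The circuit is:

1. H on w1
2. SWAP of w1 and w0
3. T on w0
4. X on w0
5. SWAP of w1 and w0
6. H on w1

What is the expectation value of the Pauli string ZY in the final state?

In the final state, ZY has expectation sqrt(2)/2.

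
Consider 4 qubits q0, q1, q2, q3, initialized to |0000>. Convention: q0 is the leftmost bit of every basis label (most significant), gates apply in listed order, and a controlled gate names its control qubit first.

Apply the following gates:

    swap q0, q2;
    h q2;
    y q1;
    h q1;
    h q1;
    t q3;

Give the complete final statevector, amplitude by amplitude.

After the circuit, the state carries amplitude sqrt(2)*I/2 on |0100>, sqrt(2)*I/2 on |0110>, and 0 on every other basis state.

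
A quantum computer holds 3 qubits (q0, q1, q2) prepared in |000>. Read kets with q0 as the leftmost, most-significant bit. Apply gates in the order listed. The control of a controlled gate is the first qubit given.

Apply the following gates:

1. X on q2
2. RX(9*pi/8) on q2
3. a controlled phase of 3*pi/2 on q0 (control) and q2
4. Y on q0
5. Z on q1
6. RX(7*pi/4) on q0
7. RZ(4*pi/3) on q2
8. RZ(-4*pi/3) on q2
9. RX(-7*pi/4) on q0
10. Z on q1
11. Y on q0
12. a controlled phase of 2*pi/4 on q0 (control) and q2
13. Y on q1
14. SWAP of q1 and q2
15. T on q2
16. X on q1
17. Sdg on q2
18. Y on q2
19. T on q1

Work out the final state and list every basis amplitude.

The final amplitudes are exp(3*I*pi/4)*sin(pi/16) on |000>, -I*cos(pi/16) on |010>, and 0 on every other basis state. Key observation: the block from step 4 through step 11 cancels to the identity and can be dropped.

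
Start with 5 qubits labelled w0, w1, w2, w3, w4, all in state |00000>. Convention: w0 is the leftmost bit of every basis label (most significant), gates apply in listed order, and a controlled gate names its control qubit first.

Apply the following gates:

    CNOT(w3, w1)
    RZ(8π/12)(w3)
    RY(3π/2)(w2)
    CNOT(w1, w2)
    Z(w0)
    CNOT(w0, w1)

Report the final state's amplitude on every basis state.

After the circuit, the state carries amplitude sqrt(2)*exp(2*I*pi/3)/2 on |00000>, -sqrt(2)*exp(2*I*pi/3)/2 on |00100>, and 0 on every other basis state.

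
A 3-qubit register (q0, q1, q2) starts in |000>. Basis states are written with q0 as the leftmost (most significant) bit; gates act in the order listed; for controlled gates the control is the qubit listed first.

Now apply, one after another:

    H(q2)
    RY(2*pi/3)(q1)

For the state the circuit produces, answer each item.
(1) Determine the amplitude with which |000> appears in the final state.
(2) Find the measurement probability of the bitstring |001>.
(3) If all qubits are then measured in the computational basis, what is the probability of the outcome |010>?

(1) |000> carries amplitude sqrt(2)/4 in the final state.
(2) The probability of measuring |001> is 1/8.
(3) Outcome |010> occurs with probability 3/8.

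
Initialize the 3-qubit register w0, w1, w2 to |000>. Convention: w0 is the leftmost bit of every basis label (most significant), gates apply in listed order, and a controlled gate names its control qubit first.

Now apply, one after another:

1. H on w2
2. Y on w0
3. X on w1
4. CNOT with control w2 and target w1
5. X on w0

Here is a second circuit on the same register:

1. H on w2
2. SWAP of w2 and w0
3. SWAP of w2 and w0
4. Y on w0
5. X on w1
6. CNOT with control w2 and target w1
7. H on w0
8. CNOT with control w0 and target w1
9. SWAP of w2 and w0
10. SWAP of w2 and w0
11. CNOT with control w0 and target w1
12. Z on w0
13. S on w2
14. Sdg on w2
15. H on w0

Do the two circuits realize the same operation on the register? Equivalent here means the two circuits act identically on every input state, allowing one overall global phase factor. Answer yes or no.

Yes — the two circuits implement the same unitary up to a global phase.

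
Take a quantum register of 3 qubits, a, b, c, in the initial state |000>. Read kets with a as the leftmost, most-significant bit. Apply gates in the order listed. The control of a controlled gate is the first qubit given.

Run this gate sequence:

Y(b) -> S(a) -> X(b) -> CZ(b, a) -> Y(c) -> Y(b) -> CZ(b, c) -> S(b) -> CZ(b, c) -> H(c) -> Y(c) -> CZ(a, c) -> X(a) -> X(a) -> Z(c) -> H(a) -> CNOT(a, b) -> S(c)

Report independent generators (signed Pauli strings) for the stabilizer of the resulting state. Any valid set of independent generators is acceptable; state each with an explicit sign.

One valid set of independent stabilizer generators is +XXI, -IIY, -ZZI (any independent generating set of the same group is equally correct). Key observation: gates 13-14 undo each other exactly, leaving only the rest of the circuit to track.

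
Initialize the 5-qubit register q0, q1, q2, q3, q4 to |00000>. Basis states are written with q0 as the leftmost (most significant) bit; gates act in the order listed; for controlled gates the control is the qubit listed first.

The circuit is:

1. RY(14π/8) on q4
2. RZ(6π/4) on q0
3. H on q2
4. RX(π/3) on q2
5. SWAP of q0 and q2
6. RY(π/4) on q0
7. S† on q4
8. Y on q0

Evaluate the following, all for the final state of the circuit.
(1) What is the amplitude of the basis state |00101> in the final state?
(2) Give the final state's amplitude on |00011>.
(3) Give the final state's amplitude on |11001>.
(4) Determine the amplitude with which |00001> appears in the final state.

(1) The amplitude on |00101> is 0.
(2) The amplitude on |00011> is 0.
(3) The final state's coefficient on |11001> equals 0.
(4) |00001> carries amplitude (sqrt(6) - sqrt(2)*I)*exp(I*pi/4)/8 in the final state.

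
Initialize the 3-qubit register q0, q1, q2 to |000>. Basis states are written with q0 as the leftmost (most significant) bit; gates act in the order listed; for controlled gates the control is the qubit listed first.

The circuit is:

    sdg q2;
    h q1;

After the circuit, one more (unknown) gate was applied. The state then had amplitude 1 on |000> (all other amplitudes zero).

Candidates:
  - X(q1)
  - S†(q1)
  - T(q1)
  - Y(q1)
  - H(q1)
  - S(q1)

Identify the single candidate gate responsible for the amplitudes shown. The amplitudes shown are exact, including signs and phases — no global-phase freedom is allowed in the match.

The applied gate was H(q1).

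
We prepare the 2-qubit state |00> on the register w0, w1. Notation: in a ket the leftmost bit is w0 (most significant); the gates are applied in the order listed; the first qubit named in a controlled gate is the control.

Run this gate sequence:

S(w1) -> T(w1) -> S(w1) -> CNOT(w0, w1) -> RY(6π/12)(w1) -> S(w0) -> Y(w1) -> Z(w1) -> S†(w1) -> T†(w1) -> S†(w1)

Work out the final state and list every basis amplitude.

The final amplitudes are -sqrt(2)*I/2 on |00>, sqrt(2)*exp(I*pi/4)/2 on |01>, 0 on |10>, 0 on |11>.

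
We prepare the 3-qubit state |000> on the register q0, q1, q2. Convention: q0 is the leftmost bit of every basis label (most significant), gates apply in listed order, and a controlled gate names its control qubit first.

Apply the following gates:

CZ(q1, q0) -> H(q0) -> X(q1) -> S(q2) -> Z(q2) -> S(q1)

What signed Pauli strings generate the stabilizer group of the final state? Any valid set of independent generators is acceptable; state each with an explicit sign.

One valid set of independent stabilizer generators is +XII, -IZI, +IIZ (any independent generating set of the same group is equally correct).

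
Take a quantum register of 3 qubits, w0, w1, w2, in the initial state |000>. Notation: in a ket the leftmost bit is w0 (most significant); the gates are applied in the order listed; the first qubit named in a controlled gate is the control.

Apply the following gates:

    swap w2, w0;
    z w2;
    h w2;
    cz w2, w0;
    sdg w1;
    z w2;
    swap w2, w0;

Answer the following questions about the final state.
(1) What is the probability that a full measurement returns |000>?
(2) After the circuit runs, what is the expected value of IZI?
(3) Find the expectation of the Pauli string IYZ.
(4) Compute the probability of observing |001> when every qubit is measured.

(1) The probability of measuring |000> is 1/2.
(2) In the final state, IZI has expectation 1.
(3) In the final state, IYZ has expectation 0.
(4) A full measurement returns |001> with probability 0.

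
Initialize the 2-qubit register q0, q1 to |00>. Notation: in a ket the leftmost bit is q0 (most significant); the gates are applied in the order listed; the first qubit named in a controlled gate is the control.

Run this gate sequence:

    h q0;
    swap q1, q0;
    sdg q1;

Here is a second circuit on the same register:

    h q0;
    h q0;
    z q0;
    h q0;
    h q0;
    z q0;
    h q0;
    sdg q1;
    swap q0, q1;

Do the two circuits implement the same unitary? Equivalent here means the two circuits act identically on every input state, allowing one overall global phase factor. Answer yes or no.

No — the two circuits implement different unitaries, even allowing a global phase.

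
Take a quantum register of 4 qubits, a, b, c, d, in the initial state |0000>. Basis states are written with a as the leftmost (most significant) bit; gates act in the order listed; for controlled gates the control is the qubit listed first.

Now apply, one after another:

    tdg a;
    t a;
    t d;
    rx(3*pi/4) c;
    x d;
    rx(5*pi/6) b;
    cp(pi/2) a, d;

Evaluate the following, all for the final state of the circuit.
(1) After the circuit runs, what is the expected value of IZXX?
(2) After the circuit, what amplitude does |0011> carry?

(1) In the final state, IZXX has expectation 0.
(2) |0011> carries amplitude -sqrt(6)*I*sqrt(sqrt(2) + 2)/8 + sqrt(2)*I*sqrt(sqrt(2) + 2)/8 in the final state.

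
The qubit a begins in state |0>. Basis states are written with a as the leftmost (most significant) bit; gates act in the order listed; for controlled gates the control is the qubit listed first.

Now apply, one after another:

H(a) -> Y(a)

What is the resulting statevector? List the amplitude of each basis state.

After the circuit, the state carries amplitude -sqrt(2)*I/2 on |0>, sqrt(2)*I/2 on |1>.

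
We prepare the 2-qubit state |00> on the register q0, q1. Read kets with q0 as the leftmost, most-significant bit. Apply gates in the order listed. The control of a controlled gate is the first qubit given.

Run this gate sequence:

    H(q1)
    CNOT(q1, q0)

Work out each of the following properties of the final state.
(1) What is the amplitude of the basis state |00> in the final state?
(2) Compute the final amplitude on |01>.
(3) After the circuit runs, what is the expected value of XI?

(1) The final state's coefficient on |00> equals sqrt(2)/2.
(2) The amplitude on |01> is 0.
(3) In the final state, XI has expectation 0.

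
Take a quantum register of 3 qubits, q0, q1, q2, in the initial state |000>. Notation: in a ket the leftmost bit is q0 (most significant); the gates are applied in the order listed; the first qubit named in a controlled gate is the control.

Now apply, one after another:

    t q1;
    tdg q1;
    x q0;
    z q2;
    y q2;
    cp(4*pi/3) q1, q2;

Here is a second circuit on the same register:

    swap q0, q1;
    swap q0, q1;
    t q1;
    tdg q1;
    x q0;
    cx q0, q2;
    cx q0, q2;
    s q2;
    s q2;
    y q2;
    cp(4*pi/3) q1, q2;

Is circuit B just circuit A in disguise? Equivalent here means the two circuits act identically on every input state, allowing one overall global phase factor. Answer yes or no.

Yes — the two circuits implement the same unitary up to a global phase.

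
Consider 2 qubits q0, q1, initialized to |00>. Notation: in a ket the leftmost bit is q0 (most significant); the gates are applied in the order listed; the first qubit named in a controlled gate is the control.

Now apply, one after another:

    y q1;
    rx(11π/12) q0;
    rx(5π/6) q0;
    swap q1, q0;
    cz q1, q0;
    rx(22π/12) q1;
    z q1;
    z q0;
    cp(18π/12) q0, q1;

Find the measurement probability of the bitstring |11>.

A full measurement returns |11> with probability -sqrt(6)/8 - sqrt(2)/8 + 1/2.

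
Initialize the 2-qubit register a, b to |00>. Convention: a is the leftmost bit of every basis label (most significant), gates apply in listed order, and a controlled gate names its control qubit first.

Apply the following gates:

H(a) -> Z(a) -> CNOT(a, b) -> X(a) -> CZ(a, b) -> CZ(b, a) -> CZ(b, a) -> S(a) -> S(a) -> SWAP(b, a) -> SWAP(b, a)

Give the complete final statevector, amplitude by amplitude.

After the circuit, the state carries amplitude 0 on |00>, -sqrt(2)/2 on |01>, -sqrt(2)/2 on |10>, 0 on |11>. Key observation: the block from step 6 through step 7 cancels to the identity and can be dropped.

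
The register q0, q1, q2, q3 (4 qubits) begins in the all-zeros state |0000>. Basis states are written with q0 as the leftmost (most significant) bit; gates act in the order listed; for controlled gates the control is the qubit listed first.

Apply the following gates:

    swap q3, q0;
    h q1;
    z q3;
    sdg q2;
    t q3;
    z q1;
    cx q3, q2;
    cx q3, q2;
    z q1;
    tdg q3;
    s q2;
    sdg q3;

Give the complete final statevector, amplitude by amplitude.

The resulting statevector has amplitude sqrt(2)/2 on |0000>, sqrt(2)/2 on |0100>, and 0 on every other basis state.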